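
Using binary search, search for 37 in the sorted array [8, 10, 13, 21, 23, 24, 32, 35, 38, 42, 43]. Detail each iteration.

Binary search for 37 in [8, 10, 13, 21, 23, 24, 32, 35, 38, 42, 43]:

lo=0, hi=10, mid=5, arr[mid]=24 -> 24 < 37, search right half
lo=6, hi=10, mid=8, arr[mid]=38 -> 38 > 37, search left half
lo=6, hi=7, mid=6, arr[mid]=32 -> 32 < 37, search right half
lo=7, hi=7, mid=7, arr[mid]=35 -> 35 < 37, search right half
lo=8 > hi=7, target 37 not found

Binary search determines that 37 is not in the array after 4 comparisons. The search space was exhausted without finding the target.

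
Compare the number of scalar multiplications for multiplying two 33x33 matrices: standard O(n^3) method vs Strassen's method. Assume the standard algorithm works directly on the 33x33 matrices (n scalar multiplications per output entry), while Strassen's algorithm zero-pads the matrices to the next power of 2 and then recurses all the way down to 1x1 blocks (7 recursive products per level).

Matrix multiplication for 33x33 matrices:

Strassen's algorithm requires power-of-2 dimensions. Pad 33x33 to 64x64 (next power of 2).

Standard algorithm: 33^3 = 35937 multiplications
Strassen's algorithm: 7^(log2(64)) = 7^6 = 117649 multiplications
Difference: 35937 - 117649 = -81712 (Strassen uses MORE here due to padding overhead — for small or just-over-power-of-2 n, padding can outweigh the per-level savings)

Standard: 35937 multiplications (33^3). Strassen: 117649 multiplications (7^6, after padding to 64x64). Strassen reduces 8 recursive multiplications to 7 at each level.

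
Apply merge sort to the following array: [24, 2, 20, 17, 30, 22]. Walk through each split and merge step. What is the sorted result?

Merge sort trace:

Split: [24, 2, 20, 17, 30, 22] -> [24, 2, 20] and [17, 30, 22]
  Split: [24, 2, 20] -> [24] and [2, 20]
    Split: [2, 20] -> [2] and [20]
    Merge: [2] + [20] -> [2, 20]
  Merge: [24] + [2, 20] -> [2, 20, 24]
  Split: [17, 30, 22] -> [17] and [30, 22]
    Split: [30, 22] -> [30] and [22]
    Merge: [30] + [22] -> [22, 30]
  Merge: [17] + [22, 30] -> [17, 22, 30]
Merge: [2, 20, 24] + [17, 22, 30] -> [2, 17, 20, 22, 24, 30]

Final sorted array: [2, 17, 20, 22, 24, 30]

The merge sort proceeds by recursively splitting the array and merging sorted halves.
After all merges, the sorted array is [2, 17, 20, 22, 24, 30].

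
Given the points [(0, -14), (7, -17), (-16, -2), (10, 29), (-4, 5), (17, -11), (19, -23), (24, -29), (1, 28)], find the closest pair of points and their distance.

Computing all pairwise distances among 9 points:

d((0, -14), (7, -17)) = 7.6158 <-- minimum
d((0, -14), (-16, -2)) = 20.0
d((0, -14), (10, 29)) = 44.1475
d((0, -14), (-4, 5)) = 19.4165
d((0, -14), (17, -11)) = 17.2627
d((0, -14), (19, -23)) = 21.0238
d((0, -14), (24, -29)) = 28.3019
d((0, -14), (1, 28)) = 42.0119
d((7, -17), (-16, -2)) = 27.4591
d((7, -17), (10, 29)) = 46.0977
d((7, -17), (-4, 5)) = 24.5967
d((7, -17), (17, -11)) = 11.6619
d((7, -17), (19, -23)) = 13.4164
d((7, -17), (24, -29)) = 20.8087
d((7, -17), (1, 28)) = 45.3982
d((-16, -2), (10, 29)) = 40.4599
d((-16, -2), (-4, 5)) = 13.8924
d((-16, -2), (17, -11)) = 34.2053
d((-16, -2), (19, -23)) = 40.8167
d((-16, -2), (24, -29)) = 48.2597
d((-16, -2), (1, 28)) = 34.4819
d((10, 29), (-4, 5)) = 27.7849
d((10, 29), (17, -11)) = 40.6079
d((10, 29), (19, -23)) = 52.7731
d((10, 29), (24, -29)) = 59.6657
d((10, 29), (1, 28)) = 9.0554
d((-4, 5), (17, -11)) = 26.4008
d((-4, 5), (19, -23)) = 36.2353
d((-4, 5), (24, -29)) = 44.0454
d((-4, 5), (1, 28)) = 23.5372
d((17, -11), (19, -23)) = 12.1655
d((17, -11), (24, -29)) = 19.3132
d((17, -11), (1, 28)) = 42.1545
d((19, -23), (24, -29)) = 7.8102
d((19, -23), (1, 28)) = 54.0833
d((24, -29), (1, 28)) = 61.4654

Closest pair: (0, -14) and (7, -17) with distance 7.6158

The closest pair is (0, -14) and (7, -17) with Euclidean distance 7.6158. For 9 points, brute-force pairwise comparison is shown above. For large n, the divide-and-conquer algorithm (sort by x, recurse on halves, check the dividing strip) achieves O(n log n).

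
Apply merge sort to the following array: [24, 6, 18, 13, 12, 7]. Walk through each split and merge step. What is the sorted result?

Merge sort trace:

Split: [24, 6, 18, 13, 12, 7] -> [24, 6, 18] and [13, 12, 7]
  Split: [24, 6, 18] -> [24] and [6, 18]
    Split: [6, 18] -> [6] and [18]
    Merge: [6] + [18] -> [6, 18]
  Merge: [24] + [6, 18] -> [6, 18, 24]
  Split: [13, 12, 7] -> [13] and [12, 7]
    Split: [12, 7] -> [12] and [7]
    Merge: [12] + [7] -> [7, 12]
  Merge: [13] + [7, 12] -> [7, 12, 13]
Merge: [6, 18, 24] + [7, 12, 13] -> [6, 7, 12, 13, 18, 24]

Final sorted array: [6, 7, 12, 13, 18, 24]

The merge sort proceeds by recursively splitting the array and merging sorted halves.
After all merges, the sorted array is [6, 7, 12, 13, 18, 24].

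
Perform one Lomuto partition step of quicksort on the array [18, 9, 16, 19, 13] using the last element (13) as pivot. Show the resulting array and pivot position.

Lomuto partition with pivot = 13:

Initial array: [18, 9, 16, 19, 13]

arr[0]=18 > 13: no swap
arr[1]=9 <= 13: swap with position 0, array becomes [9, 18, 16, 19, 13]
arr[2]=16 > 13: no swap
arr[3]=19 > 13: no swap

Place pivot at position 1: [9, 13, 16, 19, 18]
Pivot position: 1

After partitioning with pivot 13, the array becomes [9, 13, 16, 19, 18]. The pivot is placed at index 1. All elements to the left of the pivot are <= 13, and all elements to the right are > 13.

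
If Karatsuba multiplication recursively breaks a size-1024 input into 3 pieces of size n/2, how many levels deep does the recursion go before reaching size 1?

For divide and conquer with division factor 2:

Problem sizes at each level:
Level 0: 1024
Level 1: 512
Level 2: 256
Level 3: 128
Level 4: 64
Level 5: 32
Level 6: 16
Level 7: 8
Level 8: 4
Level 9: 2
Level 10: 1

The root is level 0 and the size-1 base case is level 10 (the tree spans levels 0 through 10, i.e. 11 levels counting the root), so the depth is the number of divisions: log_2(1024) = 10

The recursion tree depth is log_2(1024) = 10. At each level, the problem size is divided by 2, so it takes 10 divisions to reduce to a base case of size 1. The algorithm makes 3 recursive calls at each level.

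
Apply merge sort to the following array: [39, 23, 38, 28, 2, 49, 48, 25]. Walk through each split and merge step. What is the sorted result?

Merge sort trace:

Split: [39, 23, 38, 28, 2, 49, 48, 25] -> [39, 23, 38, 28] and [2, 49, 48, 25]
  Split: [39, 23, 38, 28] -> [39, 23] and [38, 28]
    Split: [39, 23] -> [39] and [23]
    Merge: [39] + [23] -> [23, 39]
    Split: [38, 28] -> [38] and [28]
    Merge: [38] + [28] -> [28, 38]
  Merge: [23, 39] + [28, 38] -> [23, 28, 38, 39]
  Split: [2, 49, 48, 25] -> [2, 49] and [48, 25]
    Split: [2, 49] -> [2] and [49]
    Merge: [2] + [49] -> [2, 49]
    Split: [48, 25] -> [48] and [25]
    Merge: [48] + [25] -> [25, 48]
  Merge: [2, 49] + [25, 48] -> [2, 25, 48, 49]
Merge: [23, 28, 38, 39] + [2, 25, 48, 49] -> [2, 23, 25, 28, 38, 39, 48, 49]

Final sorted array: [2, 23, 25, 28, 38, 39, 48, 49]

The merge sort proceeds by recursively splitting the array and merging sorted halves.
After all merges, the sorted array is [2, 23, 25, 28, 38, 39, 48, 49].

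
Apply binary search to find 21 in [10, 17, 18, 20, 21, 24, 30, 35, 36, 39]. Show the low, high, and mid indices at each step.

Binary search for 21 in [10, 17, 18, 20, 21, 24, 30, 35, 36, 39]:

lo=0, hi=9, mid=4, arr[mid]=21 -> Found target at index 4!

Binary search finds 21 at index 4 after 1 comparisons. The search repeatedly halves the search space by comparing with the middle element.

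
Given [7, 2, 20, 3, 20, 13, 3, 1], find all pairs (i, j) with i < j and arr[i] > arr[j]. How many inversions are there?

Finding inversions in [7, 2, 20, 3, 20, 13, 3, 1]:

(0, 1): arr[0]=7 > arr[1]=2
(0, 3): arr[0]=7 > arr[3]=3
(0, 6): arr[0]=7 > arr[6]=3
(0, 7): arr[0]=7 > arr[7]=1
(1, 7): arr[1]=2 > arr[7]=1
(2, 3): arr[2]=20 > arr[3]=3
(2, 5): arr[2]=20 > arr[5]=13
(2, 6): arr[2]=20 > arr[6]=3
(2, 7): arr[2]=20 > arr[7]=1
(3, 7): arr[3]=3 > arr[7]=1
(4, 5): arr[4]=20 > arr[5]=13
(4, 6): arr[4]=20 > arr[6]=3
(4, 7): arr[4]=20 > arr[7]=1
(5, 6): arr[5]=13 > arr[6]=3
(5, 7): arr[5]=13 > arr[7]=1
(6, 7): arr[6]=3 > arr[7]=1

Total inversions: 16

The array has 16 inversion(s): (0,1), (0,3), (0,6), (0,7), (1,7), (2,3), (2,5), (2,6), (2,7), (3,7), (4,5), (4,6), (4,7), (5,6), (5,7), (6,7). Each pair (i,j) satisfies i < j and arr[i] > arr[j].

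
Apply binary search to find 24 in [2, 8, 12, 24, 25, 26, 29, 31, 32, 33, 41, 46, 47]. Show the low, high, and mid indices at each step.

Binary search for 24 in [2, 8, 12, 24, 25, 26, 29, 31, 32, 33, 41, 46, 47]:

lo=0, hi=12, mid=6, arr[mid]=29 -> 29 > 24, search left half
lo=0, hi=5, mid=2, arr[mid]=12 -> 12 < 24, search right half
lo=3, hi=5, mid=4, arr[mid]=25 -> 25 > 24, search left half
lo=3, hi=3, mid=3, arr[mid]=24 -> Found target at index 3!

Binary search finds 24 at index 3 after 4 comparisons. The search repeatedly halves the search space by comparing with the middle element.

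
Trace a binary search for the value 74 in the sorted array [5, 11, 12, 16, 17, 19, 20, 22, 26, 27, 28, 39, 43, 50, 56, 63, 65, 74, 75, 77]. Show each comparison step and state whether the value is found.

Binary search for 74 in [5, 11, 12, 16, 17, 19, 20, 22, 26, 27, 28, 39, 43, 50, 56, 63, 65, 74, 75, 77]:

lo=0, hi=19, mid=9, arr[mid]=27 -> 27 < 74, search right half
lo=10, hi=19, mid=14, arr[mid]=56 -> 56 < 74, search right half
lo=15, hi=19, mid=17, arr[mid]=74 -> Found target at index 17!

Binary search finds 74 at index 17 after 3 comparisons. The search repeatedly halves the search space by comparing with the middle element.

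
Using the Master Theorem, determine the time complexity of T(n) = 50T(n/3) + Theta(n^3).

Master Theorem for T(n) = 50T(n/3) + O(n^3):

a = 50, b = 3, c = 3
log_b(a) = log_3(50) = 3.5609

Case 1: c = 3 < log_3(50) = 3.5609
T(n) = O(n^(log_3 50))

For T(n) = 50T(n/3) + O(n^3): log_3(50) = 3.5609. This is Case 1 of the Master Theorem (c < log_b(a), work dominated by leaves), giving O(n^(log_3 50)).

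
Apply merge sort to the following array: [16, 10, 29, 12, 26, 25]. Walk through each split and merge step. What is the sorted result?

Merge sort trace:

Split: [16, 10, 29, 12, 26, 25] -> [16, 10, 29] and [12, 26, 25]
  Split: [16, 10, 29] -> [16] and [10, 29]
    Split: [10, 29] -> [10] and [29]
    Merge: [10] + [29] -> [10, 29]
  Merge: [16] + [10, 29] -> [10, 16, 29]
  Split: [12, 26, 25] -> [12] and [26, 25]
    Split: [26, 25] -> [26] and [25]
    Merge: [26] + [25] -> [25, 26]
  Merge: [12] + [25, 26] -> [12, 25, 26]
Merge: [10, 16, 29] + [12, 25, 26] -> [10, 12, 16, 25, 26, 29]

Final sorted array: [10, 12, 16, 25, 26, 29]

The merge sort proceeds by recursively splitting the array and merging sorted halves.
After all merges, the sorted array is [10, 12, 16, 25, 26, 29].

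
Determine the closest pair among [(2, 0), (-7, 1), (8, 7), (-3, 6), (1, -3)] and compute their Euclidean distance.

Computing all pairwise distances among 5 points:

d((2, 0), (-7, 1)) = 9.0554
d((2, 0), (8, 7)) = 9.2195
d((2, 0), (-3, 6)) = 7.8102
d((2, 0), (1, -3)) = 3.1623 <-- minimum
d((-7, 1), (8, 7)) = 16.1555
d((-7, 1), (-3, 6)) = 6.4031
d((-7, 1), (1, -3)) = 8.9443
d((8, 7), (-3, 6)) = 11.0454
d((8, 7), (1, -3)) = 12.2066
d((-3, 6), (1, -3)) = 9.8489

Closest pair: (2, 0) and (1, -3) with distance 3.1623

The closest pair is (2, 0) and (1, -3) with Euclidean distance 3.1623. For 5 points, brute-force pairwise comparison is shown above. For large n, the divide-and-conquer algorithm (sort by x, recurse on halves, check the dividing strip) achieves O(n log n).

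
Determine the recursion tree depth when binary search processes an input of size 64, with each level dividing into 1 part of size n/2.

For divide and conquer with division factor 2:

Problem sizes at each level:
Level 0: 64
Level 1: 32
Level 2: 16
Level 3: 8
Level 4: 4
Level 5: 2
Level 6: 1

The root is level 0 and the size-1 base case is level 6 (the tree spans levels 0 through 6, i.e. 7 levels counting the root), so the depth is the number of divisions: log_2(64) = 6

The recursion tree depth is log_2(64) = 6. At each level, the problem size is divided by 2, so it takes 6 divisions to reduce to a base case of size 1. The algorithm makes 1 recursive call at each level.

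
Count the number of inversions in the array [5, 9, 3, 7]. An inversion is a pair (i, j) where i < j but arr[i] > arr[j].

Finding inversions in [5, 9, 3, 7]:

(0, 2): arr[0]=5 > arr[2]=3
(1, 2): arr[1]=9 > arr[2]=3
(1, 3): arr[1]=9 > arr[3]=7

Total inversions: 3

The array has 3 inversion(s): (0,2), (1,2), (1,3). Each pair (i,j) satisfies i < j and arr[i] > arr[j].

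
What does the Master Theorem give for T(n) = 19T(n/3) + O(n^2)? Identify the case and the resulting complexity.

Master Theorem for T(n) = 19T(n/3) + O(n^2):

a = 19, b = 3, c = 2
log_b(a) = log_3(19) = 2.6801

Case 1: c = 2 < log_3(19) = 2.6801
T(n) = O(n^(log_3 19))

For T(n) = 19T(n/3) + O(n^2): log_3(19) = 2.6801. This is Case 1 of the Master Theorem (c < log_b(a), work dominated by leaves), giving O(n^(log_3 19)).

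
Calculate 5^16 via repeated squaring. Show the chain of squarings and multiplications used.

Computing 5^16 by squaring (build up from 5^1; each line after the first costs one multiplication):

5^1 = 5
5^2 = (5^1)^2 = 5^2 = 25
5^4 = (5^2)^2 = 25^2 = 625
5^8 = (5^4)^2 = 625^2 = 390625
5^16 = (5^8)^2 = 390625^2 = 152587890625

Result: 152587890625
Multiplications needed: 4 (4 lines after 5^1)

5^16 = 152587890625. Using exponentiation by squaring, this requires 4 multiplications. The key idea: if the exponent is even, square the half-power; if odd, multiply by the base once.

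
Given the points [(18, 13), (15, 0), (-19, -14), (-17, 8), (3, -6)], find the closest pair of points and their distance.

Computing all pairwise distances among 5 points:

d((18, 13), (15, 0)) = 13.3417 <-- minimum
d((18, 13), (-19, -14)) = 45.8039
d((18, 13), (-17, 8)) = 35.3553
d((18, 13), (3, -6)) = 24.2074
d((15, 0), (-19, -14)) = 36.7696
d((15, 0), (-17, 8)) = 32.9848
d((15, 0), (3, -6)) = 13.4164
d((-19, -14), (-17, 8)) = 22.0907
d((-19, -14), (3, -6)) = 23.4094
d((-17, 8), (3, -6)) = 24.4131

Closest pair: (18, 13) and (15, 0) with distance 13.3417

The closest pair is (18, 13) and (15, 0) with Euclidean distance 13.3417. For 5 points, brute-force pairwise comparison is shown above. For large n, the divide-and-conquer algorithm (sort by x, recurse on halves, check the dividing strip) achieves O(n log n).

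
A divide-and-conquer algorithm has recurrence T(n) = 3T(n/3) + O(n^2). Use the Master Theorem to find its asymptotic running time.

Master Theorem for T(n) = 3T(n/3) + O(n^2):

a = 3, b = 3, c = 2
log_b(a) = log_3(3) = 1.0000

Case 3: c = 2 > log_3(3) = 1.0000
T(n) = O(n^2) = O(n^2)

For T(n) = 3T(n/3) + O(n^2): log_3(3) = 1.0000. This is Case 3 of the Master Theorem (c > log_b(a), work dominated by root), giving O(n^2).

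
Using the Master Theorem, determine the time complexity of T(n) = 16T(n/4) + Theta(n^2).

Master Theorem for T(n) = 16T(n/4) + O(n^2):

a = 16, b = 4, c = 2
log_b(a) = log_4(16) = 2.0000

Case 2: c = 2 = log_4(16) = 2.0000
T(n) = O(n^2 log n) = O(n^2 log n)

For T(n) = 16T(n/4) + O(n^2): log_4(16) = 2.0000. This is Case 2 of the Master Theorem (c = log_b(a), equal work at all levels), giving O(n^2 log n).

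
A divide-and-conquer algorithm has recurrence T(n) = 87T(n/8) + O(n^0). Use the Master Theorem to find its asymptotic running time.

Master Theorem for T(n) = 87T(n/8) + O(n^0):

a = 87, b = 8, c = 0
log_b(a) = log_8(87) = 2.1476

Case 1: c = 0 < log_8(87) = 2.1476
T(n) = O(n^(log_8 87))

For T(n) = 87T(n/8) + O(n^0): log_8(87) = 2.1476. This is Case 1 of the Master Theorem (c < log_b(a), work dominated by leaves), giving O(n^(log_8 87)).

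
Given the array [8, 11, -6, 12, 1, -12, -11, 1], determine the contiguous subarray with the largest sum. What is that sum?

Using Kadane's algorithm on [8, 11, -6, 12, 1, -12, -11, 1]:

Scanning through the array:
Position 1 (value 11): max_ending_here = 19, max_so_far = 19
Position 2 (value -6): max_ending_here = 13, max_so_far = 19
Position 3 (value 12): max_ending_here = 25, max_so_far = 25
Position 4 (value 1): max_ending_here = 26, max_so_far = 26
Position 5 (value -12): max_ending_here = 14, max_so_far = 26
Position 6 (value -11): max_ending_here = 3, max_so_far = 26
Position 7 (value 1): max_ending_here = 4, max_so_far = 26

Maximum subarray: [8, 11, -6, 12, 1]
Maximum sum: 26

The maximum subarray is [8, 11, -6, 12, 1] with sum 26. This subarray runs from index 0 to index 4.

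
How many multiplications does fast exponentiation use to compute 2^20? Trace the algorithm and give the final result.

Computing 2^20 by squaring (build up from 2^1; each line after the first costs one multiplication):

2^1 = 2
2^2 = (2^1)^2 = 2^2 = 4
2^4 = (2^2)^2 = 4^2 = 16
2^5 = 2 * 2^4 = 2 * 16 = 32
2^10 = (2^5)^2 = 32^2 = 1024
2^20 = (2^10)^2 = 1024^2 = 1048576

Result: 1048576
Multiplications needed: 5 (5 lines after 2^1)

2^20 = 1048576. Using exponentiation by squaring, this requires 5 multiplications. The key idea: if the exponent is even, square the half-power; if odd, multiply by the base once.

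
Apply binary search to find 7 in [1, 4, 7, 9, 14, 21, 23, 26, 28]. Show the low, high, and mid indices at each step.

Binary search for 7 in [1, 4, 7, 9, 14, 21, 23, 26, 28]:

lo=0, hi=8, mid=4, arr[mid]=14 -> 14 > 7, search left half
lo=0, hi=3, mid=1, arr[mid]=4 -> 4 < 7, search right half
lo=2, hi=3, mid=2, arr[mid]=7 -> Found target at index 2!

Binary search finds 7 at index 2 after 3 comparisons. The search repeatedly halves the search space by comparing with the middle element.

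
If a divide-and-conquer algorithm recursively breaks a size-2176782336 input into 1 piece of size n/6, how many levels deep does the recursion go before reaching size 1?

For divide and conquer with division factor 6:

Problem sizes at each level:
Level 0: 2176782336
Level 1: 362797056
Level 2: 60466176
Level 3: 10077696
Level 4: 1679616
Level 5: 279936
Level 6: 46656
Level 7: 7776
Level 8: 1296
Level 9: 216
Level 10: 36
Level 11: 6
Level 12: 1

The root is level 0 and the size-1 base case is level 12 (the tree spans levels 0 through 12, i.e. 13 levels counting the root), so the depth is the number of divisions: log_6(2176782336) = 12

The recursion tree depth is log_6(2176782336) = 12. At each level, the problem size is divided by 6, so it takes 12 divisions to reduce to a base case of size 1. The algorithm makes 1 recursive call at each level.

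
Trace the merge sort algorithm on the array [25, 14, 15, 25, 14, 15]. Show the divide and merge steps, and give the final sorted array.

Merge sort trace:

Split: [25, 14, 15, 25, 14, 15] -> [25, 14, 15] and [25, 14, 15]
  Split: [25, 14, 15] -> [25] and [14, 15]
    Split: [14, 15] -> [14] and [15]
    Merge: [14] + [15] -> [14, 15]
  Merge: [25] + [14, 15] -> [14, 15, 25]
  Split: [25, 14, 15] -> [25] and [14, 15]
    Split: [14, 15] -> [14] and [15]
    Merge: [14] + [15] -> [14, 15]
  Merge: [25] + [14, 15] -> [14, 15, 25]
Merge: [14, 15, 25] + [14, 15, 25] -> [14, 14, 15, 15, 25, 25]

Final sorted array: [14, 14, 15, 15, 25, 25]

The merge sort proceeds by recursively splitting the array and merging sorted halves.
After all merges, the sorted array is [14, 14, 15, 15, 25, 25].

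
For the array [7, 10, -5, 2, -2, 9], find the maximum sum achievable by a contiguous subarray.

Using Kadane's algorithm on [7, 10, -5, 2, -2, 9]:

Scanning through the array:
Position 1 (value 10): max_ending_here = 17, max_so_far = 17
Position 2 (value -5): max_ending_here = 12, max_so_far = 17
Position 3 (value 2): max_ending_here = 14, max_so_far = 17
Position 4 (value -2): max_ending_here = 12, max_so_far = 17
Position 5 (value 9): max_ending_here = 21, max_so_far = 21

Maximum subarray: [7, 10, -5, 2, -2, 9]
Maximum sum: 21

The maximum subarray is [7, 10, -5, 2, -2, 9] with sum 21. This subarray runs from index 0 to index 5.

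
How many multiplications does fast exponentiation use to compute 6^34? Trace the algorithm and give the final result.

Computing 6^34 by squaring (build up from 6^1; each line after the first costs one multiplication):

6^1 = 6
6^2 = (6^1)^2 = 6^2 = 36
6^4 = (6^2)^2 = 36^2 = 1296
6^8 = (6^4)^2 = 1296^2 = 1679616
6^16 = (6^8)^2 = 1679616^2 = 2821109907456
6^17 = 6 * 6^16 = 6 * 2821109907456 = 16926659444736
6^34 = (6^17)^2 = 16926659444736^2 = 286511799958070431838109696

Result: 286511799958070431838109696
Multiplications needed: 6 (6 lines after 6^1)

6^34 = 286511799958070431838109696. Using exponentiation by squaring, this requires 6 multiplications. The key idea: if the exponent is even, square the half-power; if odd, multiply by the base once.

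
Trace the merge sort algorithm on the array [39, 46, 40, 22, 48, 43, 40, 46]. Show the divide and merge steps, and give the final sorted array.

Merge sort trace:

Split: [39, 46, 40, 22, 48, 43, 40, 46] -> [39, 46, 40, 22] and [48, 43, 40, 46]
  Split: [39, 46, 40, 22] -> [39, 46] and [40, 22]
    Split: [39, 46] -> [39] and [46]
    Merge: [39] + [46] -> [39, 46]
    Split: [40, 22] -> [40] and [22]
    Merge: [40] + [22] -> [22, 40]
  Merge: [39, 46] + [22, 40] -> [22, 39, 40, 46]
  Split: [48, 43, 40, 46] -> [48, 43] and [40, 46]
    Split: [48, 43] -> [48] and [43]
    Merge: [48] + [43] -> [43, 48]
    Split: [40, 46] -> [40] and [46]
    Merge: [40] + [46] -> [40, 46]
  Merge: [43, 48] + [40, 46] -> [40, 43, 46, 48]
Merge: [22, 39, 40, 46] + [40, 43, 46, 48] -> [22, 39, 40, 40, 43, 46, 46, 48]

Final sorted array: [22, 39, 40, 40, 43, 46, 46, 48]

The merge sort proceeds by recursively splitting the array and merging sorted halves.
After all merges, the sorted array is [22, 39, 40, 40, 43, 46, 46, 48].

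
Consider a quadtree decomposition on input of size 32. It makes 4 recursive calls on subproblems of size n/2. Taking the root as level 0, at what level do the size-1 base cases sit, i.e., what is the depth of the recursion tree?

For divide and conquer with division factor 2:

Problem sizes at each level:
Level 0: 32
Level 1: 16
Level 2: 8
Level 3: 4
Level 4: 2
Level 5: 1

The root is level 0 and the size-1 base case is level 5 (the tree spans levels 0 through 5, i.e. 6 levels counting the root), so the depth is the number of divisions: log_2(32) = 5

The recursion tree depth is log_2(32) = 5. At each level, the problem size is divided by 2, so it takes 5 divisions to reduce to a base case of size 1. The algorithm makes 4 recursive calls at each level.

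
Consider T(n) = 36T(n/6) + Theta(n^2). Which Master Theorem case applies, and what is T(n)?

Master Theorem for T(n) = 36T(n/6) + O(n^2):

a = 36, b = 6, c = 2
log_b(a) = log_6(36) = 2.0000

Case 2: c = 2 = log_6(36) = 2.0000
T(n) = O(n^2 log n) = O(n^2 log n)

For T(n) = 36T(n/6) + O(n^2): log_6(36) = 2.0000. This is Case 2 of the Master Theorem (c = log_b(a), equal work at all levels), giving O(n^2 log n).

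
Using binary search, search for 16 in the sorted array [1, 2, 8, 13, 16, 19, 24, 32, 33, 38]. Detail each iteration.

Binary search for 16 in [1, 2, 8, 13, 16, 19, 24, 32, 33, 38]:

lo=0, hi=9, mid=4, arr[mid]=16 -> Found target at index 4!

Binary search finds 16 at index 4 after 1 comparisons. The search repeatedly halves the search space by comparing with the middle element.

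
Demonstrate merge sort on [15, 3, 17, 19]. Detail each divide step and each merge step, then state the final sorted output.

Merge sort trace:

Split: [15, 3, 17, 19] -> [15, 3] and [17, 19]
  Split: [15, 3] -> [15] and [3]
  Merge: [15] + [3] -> [3, 15]
  Split: [17, 19] -> [17] and [19]
  Merge: [17] + [19] -> [17, 19]
Merge: [3, 15] + [17, 19] -> [3, 15, 17, 19]

Final sorted array: [3, 15, 17, 19]

The merge sort proceeds by recursively splitting the array and merging sorted halves.
After all merges, the sorted array is [3, 15, 17, 19].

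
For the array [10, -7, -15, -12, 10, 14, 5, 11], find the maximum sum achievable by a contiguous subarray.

Using Kadane's algorithm on [10, -7, -15, -12, 10, 14, 5, 11]:

Scanning through the array:
Position 1 (value -7): max_ending_here = 3, max_so_far = 10
Position 2 (value -15): max_ending_here = -12, max_so_far = 10
Position 3 (value -12): max_ending_here = -12, max_so_far = 10
Position 4 (value 10): max_ending_here = 10, max_so_far = 10
Position 5 (value 14): max_ending_here = 24, max_so_far = 24
Position 6 (value 5): max_ending_here = 29, max_so_far = 29
Position 7 (value 11): max_ending_here = 40, max_so_far = 40

Maximum subarray: [10, 14, 5, 11]
Maximum sum: 40

The maximum subarray is [10, 14, 5, 11] with sum 40. This subarray runs from index 4 to index 7.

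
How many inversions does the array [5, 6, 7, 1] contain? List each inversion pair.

Finding inversions in [5, 6, 7, 1]:

(0, 3): arr[0]=5 > arr[3]=1
(1, 3): arr[1]=6 > arr[3]=1
(2, 3): arr[2]=7 > arr[3]=1

Total inversions: 3

The array has 3 inversion(s): (0,3), (1,3), (2,3). Each pair (i,j) satisfies i < j and arr[i] > arr[j].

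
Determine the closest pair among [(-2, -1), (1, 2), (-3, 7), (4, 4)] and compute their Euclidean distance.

Computing all pairwise distances among 4 points:

d((-2, -1), (1, 2)) = 4.2426
d((-2, -1), (-3, 7)) = 8.0623
d((-2, -1), (4, 4)) = 7.8102
d((1, 2), (-3, 7)) = 6.4031
d((1, 2), (4, 4)) = 3.6056 <-- minimum
d((-3, 7), (4, 4)) = 7.6158

Closest pair: (1, 2) and (4, 4) with distance 3.6056

The closest pair is (1, 2) and (4, 4) with Euclidean distance 3.6056. For 4 points, brute-force pairwise comparison is shown above. For large n, the divide-and-conquer algorithm (sort by x, recurse on halves, check the dividing strip) achieves O(n log n).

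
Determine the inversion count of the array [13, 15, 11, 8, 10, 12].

Finding inversions in [13, 15, 11, 8, 10, 12]:

(0, 2): arr[0]=13 > arr[2]=11
(0, 3): arr[0]=13 > arr[3]=8
(0, 4): arr[0]=13 > arr[4]=10
(0, 5): arr[0]=13 > arr[5]=12
(1, 2): arr[1]=15 > arr[2]=11
(1, 3): arr[1]=15 > arr[3]=8
(1, 4): arr[1]=15 > arr[4]=10
(1, 5): arr[1]=15 > arr[5]=12
(2, 3): arr[2]=11 > arr[3]=8
(2, 4): arr[2]=11 > arr[4]=10

Total inversions: 10

The array has 10 inversion(s): (0,2), (0,3), (0,4), (0,5), (1,2), (1,3), (1,4), (1,5), (2,3), (2,4). Each pair (i,j) satisfies i < j and arr[i] > arr[j].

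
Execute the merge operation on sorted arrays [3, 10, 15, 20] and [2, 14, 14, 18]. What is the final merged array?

Merging process:

Compare 3 vs 2: take 2 from right. Merged: [2]
Compare 3 vs 14: take 3 from left. Merged: [2, 3]
Compare 10 vs 14: take 10 from left. Merged: [2, 3, 10]
Compare 15 vs 14: take 14 from right. Merged: [2, 3, 10, 14]
Compare 15 vs 14: take 14 from right. Merged: [2, 3, 10, 14, 14]
Compare 15 vs 18: take 15 from left. Merged: [2, 3, 10, 14, 14, 15]
Compare 20 vs 18: take 18 from right. Merged: [2, 3, 10, 14, 14, 15, 18]
Append remaining from left: [20]. Merged: [2, 3, 10, 14, 14, 15, 18, 20]

Final merged array: [2, 3, 10, 14, 14, 15, 18, 20]
Total comparisons: 7

The merged array is [2, 3, 10, 14, 14, 15, 18, 20], requiring 7 comparisons. The merge step runs in O(n) time where n is the total number of elements.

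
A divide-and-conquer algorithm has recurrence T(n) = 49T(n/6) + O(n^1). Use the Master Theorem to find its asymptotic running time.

Master Theorem for T(n) = 49T(n/6) + O(n^1):

a = 49, b = 6, c = 1
log_b(a) = log_6(49) = 2.1721

Case 1: c = 1 < log_6(49) = 2.1721
T(n) = O(n^(log_6 49))

For T(n) = 49T(n/6) + O(n^1): log_6(49) = 2.1721. This is Case 1 of the Master Theorem (c < log_b(a), work dominated by leaves), giving O(n^(log_6 49)).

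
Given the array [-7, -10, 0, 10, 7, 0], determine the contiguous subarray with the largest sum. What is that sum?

Using Kadane's algorithm on [-7, -10, 0, 10, 7, 0]:

Scanning through the array:
Position 1 (value -10): max_ending_here = -10, max_so_far = -7
Position 2 (value 0): max_ending_here = 0, max_so_far = 0
Position 3 (value 10): max_ending_here = 10, max_so_far = 10
Position 4 (value 7): max_ending_here = 17, max_so_far = 17
Position 5 (value 0): max_ending_here = 17, max_so_far = 17

Maximum subarray: [0, 10, 7]
Maximum sum: 17

The maximum subarray is [0, 10, 7] with sum 17. This subarray runs from index 2 to index 4.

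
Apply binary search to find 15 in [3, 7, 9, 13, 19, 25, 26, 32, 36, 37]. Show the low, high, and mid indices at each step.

Binary search for 15 in [3, 7, 9, 13, 19, 25, 26, 32, 36, 37]:

lo=0, hi=9, mid=4, arr[mid]=19 -> 19 > 15, search left half
lo=0, hi=3, mid=1, arr[mid]=7 -> 7 < 15, search right half
lo=2, hi=3, mid=2, arr[mid]=9 -> 9 < 15, search right half
lo=3, hi=3, mid=3, arr[mid]=13 -> 13 < 15, search right half
lo=4 > hi=3, target 15 not found

Binary search determines that 15 is not in the array after 4 comparisons. The search space was exhausted without finding the target.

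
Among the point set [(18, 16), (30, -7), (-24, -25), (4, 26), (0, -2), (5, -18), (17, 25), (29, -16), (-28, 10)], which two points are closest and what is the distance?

Computing all pairwise distances among 9 points:

d((18, 16), (30, -7)) = 25.9422
d((18, 16), (-24, -25)) = 58.6941
d((18, 16), (4, 26)) = 17.2047
d((18, 16), (0, -2)) = 25.4558
d((18, 16), (5, -18)) = 36.4005
d((18, 16), (17, 25)) = 9.0554 <-- minimum
d((18, 16), (29, -16)) = 33.8378
d((18, 16), (-28, 10)) = 46.3897
d((30, -7), (-24, -25)) = 56.921
d((30, -7), (4, 26)) = 42.0119
d((30, -7), (0, -2)) = 30.4138
d((30, -7), (5, -18)) = 27.313
d((30, -7), (17, 25)) = 34.5398
d((30, -7), (29, -16)) = 9.0554 <-- minimum
d((30, -7), (-28, 10)) = 60.4401
d((-24, -25), (4, 26)) = 58.1808
d((-24, -25), (0, -2)) = 33.2415
d((-24, -25), (5, -18)) = 29.8329
d((-24, -25), (17, 25)) = 64.6607
d((-24, -25), (29, -16)) = 53.7587
d((-24, -25), (-28, 10)) = 35.2278
d((4, 26), (0, -2)) = 28.2843
d((4, 26), (5, -18)) = 44.0114
d((4, 26), (17, 25)) = 13.0384
d((4, 26), (29, -16)) = 48.8774
d((4, 26), (-28, 10)) = 35.7771
d((0, -2), (5, -18)) = 16.7631
d((0, -2), (17, 25)) = 31.9061
d((0, -2), (29, -16)) = 32.2025
d((0, -2), (-28, 10)) = 30.4631
d((5, -18), (17, 25)) = 44.643
d((5, -18), (29, -16)) = 24.0832
d((5, -18), (-28, 10)) = 43.2782
d((17, 25), (29, -16)) = 42.72
d((17, 25), (-28, 10)) = 47.4342
d((29, -16), (-28, 10)) = 62.6498

Minimum distance: 9.0554 (tie among 2 pairs: (18, 16) and (17, 25); (30, -7) and (29, -16))

The minimum Euclidean distance is 9.0554. There is a tie: 2 pairs achieve this minimum — (18, 16) and (17, 25); (30, -7) and (29, -16). Any of these is a valid closest pair. For 9 points, brute-force pairwise comparison is shown above. For large n, the divide-and-conquer algorithm (sort by x, recurse on halves, check the dividing strip) achieves O(n log n).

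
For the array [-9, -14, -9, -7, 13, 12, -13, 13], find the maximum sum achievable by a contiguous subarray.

Using Kadane's algorithm on [-9, -14, -9, -7, 13, 12, -13, 13]:

Scanning through the array:
Position 1 (value -14): max_ending_here = -14, max_so_far = -9
Position 2 (value -9): max_ending_here = -9, max_so_far = -9
Position 3 (value -7): max_ending_here = -7, max_so_far = -7
Position 4 (value 13): max_ending_here = 13, max_so_far = 13
Position 5 (value 12): max_ending_here = 25, max_so_far = 25
Position 6 (value -13): max_ending_here = 12, max_so_far = 25
Position 7 (value 13): max_ending_here = 25, max_so_far = 25

Maximum subarray: [13, 12]
Maximum sum: 25

The maximum subarray is [13, 12] with sum 25. This subarray runs from index 4 to index 5.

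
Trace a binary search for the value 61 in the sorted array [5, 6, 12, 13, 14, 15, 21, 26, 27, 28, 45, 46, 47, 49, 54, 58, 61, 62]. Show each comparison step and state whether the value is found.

Binary search for 61 in [5, 6, 12, 13, 14, 15, 21, 26, 27, 28, 45, 46, 47, 49, 54, 58, 61, 62]:

lo=0, hi=17, mid=8, arr[mid]=27 -> 27 < 61, search right half
lo=9, hi=17, mid=13, arr[mid]=49 -> 49 < 61, search right half
lo=14, hi=17, mid=15, arr[mid]=58 -> 58 < 61, search right half
lo=16, hi=17, mid=16, arr[mid]=61 -> Found target at index 16!

Binary search finds 61 at index 16 after 4 comparisons. The search repeatedly halves the search space by comparing with the middle element.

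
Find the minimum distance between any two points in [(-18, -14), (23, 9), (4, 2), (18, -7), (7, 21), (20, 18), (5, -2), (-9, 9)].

Computing all pairwise distances among 8 points:

d((-18, -14), (23, 9)) = 47.0106
d((-18, -14), (4, 2)) = 27.2029
d((-18, -14), (18, -7)) = 36.6742
d((-18, -14), (7, 21)) = 43.0116
d((-18, -14), (20, 18)) = 49.679
d((-18, -14), (5, -2)) = 25.9422
d((-18, -14), (-9, 9)) = 24.6982
d((23, 9), (4, 2)) = 20.2485
d((23, 9), (18, -7)) = 16.7631
d((23, 9), (7, 21)) = 20.0
d((23, 9), (20, 18)) = 9.4868
d((23, 9), (5, -2)) = 21.095
d((23, 9), (-9, 9)) = 32.0
d((4, 2), (18, -7)) = 16.6433
d((4, 2), (7, 21)) = 19.2354
d((4, 2), (20, 18)) = 22.6274
d((4, 2), (5, -2)) = 4.1231 <-- minimum
d((4, 2), (-9, 9)) = 14.7648
d((18, -7), (7, 21)) = 30.0832
d((18, -7), (20, 18)) = 25.0799
d((18, -7), (5, -2)) = 13.9284
d((18, -7), (-9, 9)) = 31.3847
d((7, 21), (20, 18)) = 13.3417
d((7, 21), (5, -2)) = 23.0868
d((7, 21), (-9, 9)) = 20.0
d((20, 18), (5, -2)) = 25.0
d((20, 18), (-9, 9)) = 30.3645
d((5, -2), (-9, 9)) = 17.8045

Closest pair: (4, 2) and (5, -2) with distance 4.1231

The closest pair is (4, 2) and (5, -2) with Euclidean distance 4.1231. For 8 points, brute-force pairwise comparison is shown above. For large n, the divide-and-conquer algorithm (sort by x, recurse on halves, check the dividing strip) achieves O(n log n).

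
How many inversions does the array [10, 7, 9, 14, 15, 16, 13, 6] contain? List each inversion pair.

Finding inversions in [10, 7, 9, 14, 15, 16, 13, 6]:

(0, 1): arr[0]=10 > arr[1]=7
(0, 2): arr[0]=10 > arr[2]=9
(0, 7): arr[0]=10 > arr[7]=6
(1, 7): arr[1]=7 > arr[7]=6
(2, 7): arr[2]=9 > arr[7]=6
(3, 6): arr[3]=14 > arr[6]=13
(3, 7): arr[3]=14 > arr[7]=6
(4, 6): arr[4]=15 > arr[6]=13
(4, 7): arr[4]=15 > arr[7]=6
(5, 6): arr[5]=16 > arr[6]=13
(5, 7): arr[5]=16 > arr[7]=6
(6, 7): arr[6]=13 > arr[7]=6

Total inversions: 12

The array has 12 inversion(s): (0,1), (0,2), (0,7), (1,7), (2,7), (3,6), (3,7), (4,6), (4,7), (5,6), (5,7), (6,7). Each pair (i,j) satisfies i < j and arr[i] > arr[j].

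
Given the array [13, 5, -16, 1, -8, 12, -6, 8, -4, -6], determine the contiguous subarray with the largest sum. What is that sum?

Using Kadane's algorithm on [13, 5, -16, 1, -8, 12, -6, 8, -4, -6]:

Scanning through the array:
Position 1 (value 5): max_ending_here = 18, max_so_far = 18
Position 2 (value -16): max_ending_here = 2, max_so_far = 18
Position 3 (value 1): max_ending_here = 3, max_so_far = 18
Position 4 (value -8): max_ending_here = -5, max_so_far = 18
Position 5 (value 12): max_ending_here = 12, max_so_far = 18
Position 6 (value -6): max_ending_here = 6, max_so_far = 18
Position 7 (value 8): max_ending_here = 14, max_so_far = 18
Position 8 (value -4): max_ending_here = 10, max_so_far = 18
Position 9 (value -6): max_ending_here = 4, max_so_far = 18

Maximum subarray: [13, 5]
Maximum sum: 18

The maximum subarray is [13, 5] with sum 18. This subarray runs from index 0 to index 1.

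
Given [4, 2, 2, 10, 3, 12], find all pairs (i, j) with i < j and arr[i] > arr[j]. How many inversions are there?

Finding inversions in [4, 2, 2, 10, 3, 12]:

(0, 1): arr[0]=4 > arr[1]=2
(0, 2): arr[0]=4 > arr[2]=2
(0, 4): arr[0]=4 > arr[4]=3
(3, 4): arr[3]=10 > arr[4]=3

Total inversions: 4

The array has 4 inversion(s): (0,1), (0,2), (0,4), (3,4). Each pair (i,j) satisfies i < j and arr[i] > arr[j].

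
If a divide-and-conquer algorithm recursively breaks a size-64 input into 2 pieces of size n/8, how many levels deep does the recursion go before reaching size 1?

For divide and conquer with division factor 8:

Problem sizes at each level:
Level 0: 64
Level 1: 8
Level 2: 1

The root is level 0 and the size-1 base case is level 2 (the tree spans levels 0 through 2, i.e. 3 levels counting the root), so the depth is the number of divisions: log_8(64) = 2

The recursion tree depth is log_8(64) = 2. At each level, the problem size is divided by 8, so it takes 2 divisions to reduce to a base case of size 1. The algorithm makes 2 recursive calls at each level.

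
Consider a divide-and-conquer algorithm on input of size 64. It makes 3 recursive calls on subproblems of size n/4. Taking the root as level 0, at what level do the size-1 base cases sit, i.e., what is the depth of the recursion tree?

For divide and conquer with division factor 4:

Problem sizes at each level:
Level 0: 64
Level 1: 16
Level 2: 4
Level 3: 1

The root is level 0 and the size-1 base case is level 3 (the tree spans levels 0 through 3, i.e. 4 levels counting the root), so the depth is the number of divisions: log_4(64) = 3

The recursion tree depth is log_4(64) = 3. At each level, the problem size is divided by 4, so it takes 3 divisions to reduce to a base case of size 1. The algorithm makes 3 recursive calls at each level.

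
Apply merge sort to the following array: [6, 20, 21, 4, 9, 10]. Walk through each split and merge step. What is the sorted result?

Merge sort trace:

Split: [6, 20, 21, 4, 9, 10] -> [6, 20, 21] and [4, 9, 10]
  Split: [6, 20, 21] -> [6] and [20, 21]
    Split: [20, 21] -> [20] and [21]
    Merge: [20] + [21] -> [20, 21]
  Merge: [6] + [20, 21] -> [6, 20, 21]
  Split: [4, 9, 10] -> [4] and [9, 10]
    Split: [9, 10] -> [9] and [10]
    Merge: [9] + [10] -> [9, 10]
  Merge: [4] + [9, 10] -> [4, 9, 10]
Merge: [6, 20, 21] + [4, 9, 10] -> [4, 6, 9, 10, 20, 21]

Final sorted array: [4, 6, 9, 10, 20, 21]

The merge sort proceeds by recursively splitting the array and merging sorted halves.
After all merges, the sorted array is [4, 6, 9, 10, 20, 21].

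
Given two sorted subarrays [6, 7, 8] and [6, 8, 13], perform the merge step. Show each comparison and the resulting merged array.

Merging process:

Compare 6 vs 6: take 6 from left. Merged: [6]
Compare 7 vs 6: take 6 from right. Merged: [6, 6]
Compare 7 vs 8: take 7 from left. Merged: [6, 6, 7]
Compare 8 vs 8: take 8 from left. Merged: [6, 6, 7, 8]
Append remaining from right: [8, 13]. Merged: [6, 6, 7, 8, 8, 13]

Final merged array: [6, 6, 7, 8, 8, 13]
Total comparisons: 4

The merged array is [6, 6, 7, 8, 8, 13], requiring 4 comparisons. The merge step runs in O(n) time where n is the total number of elements.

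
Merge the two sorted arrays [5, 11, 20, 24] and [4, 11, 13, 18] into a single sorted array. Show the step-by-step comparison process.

Merging process:

Compare 5 vs 4: take 4 from right. Merged: [4]
Compare 5 vs 11: take 5 from left. Merged: [4, 5]
Compare 11 vs 11: take 11 from left. Merged: [4, 5, 11]
Compare 20 vs 11: take 11 from right. Merged: [4, 5, 11, 11]
Compare 20 vs 13: take 13 from right. Merged: [4, 5, 11, 11, 13]
Compare 20 vs 18: take 18 from right. Merged: [4, 5, 11, 11, 13, 18]
Append remaining from left: [20, 24]. Merged: [4, 5, 11, 11, 13, 18, 20, 24]

Final merged array: [4, 5, 11, 11, 13, 18, 20, 24]
Total comparisons: 6

The merged array is [4, 5, 11, 11, 13, 18, 20, 24], requiring 6 comparisons. The merge step runs in O(n) time where n is the total number of elements.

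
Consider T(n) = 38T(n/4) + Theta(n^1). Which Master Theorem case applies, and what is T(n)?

Master Theorem for T(n) = 38T(n/4) + O(n^1):

a = 38, b = 4, c = 1
log_b(a) = log_4(38) = 2.6240

Case 1: c = 1 < log_4(38) = 2.6240
T(n) = O(n^(log_4 38))

For T(n) = 38T(n/4) + O(n^1): log_4(38) = 2.6240. This is Case 1 of the Master Theorem (c < log_b(a), work dominated by leaves), giving O(n^(log_4 38)).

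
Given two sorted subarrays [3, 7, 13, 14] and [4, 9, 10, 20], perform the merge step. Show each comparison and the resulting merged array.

Merging process:

Compare 3 vs 4: take 3 from left. Merged: [3]
Compare 7 vs 4: take 4 from right. Merged: [3, 4]
Compare 7 vs 9: take 7 from left. Merged: [3, 4, 7]
Compare 13 vs 9: take 9 from right. Merged: [3, 4, 7, 9]
Compare 13 vs 10: take 10 from right. Merged: [3, 4, 7, 9, 10]
Compare 13 vs 20: take 13 from left. Merged: [3, 4, 7, 9, 10, 13]
Compare 14 vs 20: take 14 from left. Merged: [3, 4, 7, 9, 10, 13, 14]
Append remaining from right: [20]. Merged: [3, 4, 7, 9, 10, 13, 14, 20]

Final merged array: [3, 4, 7, 9, 10, 13, 14, 20]
Total comparisons: 7

The merged array is [3, 4, 7, 9, 10, 13, 14, 20], requiring 7 comparisons. The merge step runs in O(n) time where n is the total number of elements.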